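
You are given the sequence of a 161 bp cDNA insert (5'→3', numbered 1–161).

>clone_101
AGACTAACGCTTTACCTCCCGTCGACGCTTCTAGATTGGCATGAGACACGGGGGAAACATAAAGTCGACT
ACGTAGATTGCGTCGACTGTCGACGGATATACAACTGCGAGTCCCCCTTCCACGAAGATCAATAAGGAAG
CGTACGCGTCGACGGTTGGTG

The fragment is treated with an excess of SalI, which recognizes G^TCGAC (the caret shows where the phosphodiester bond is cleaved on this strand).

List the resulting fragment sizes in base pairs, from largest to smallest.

59, 43, 21, 18, 13, 7 bp

SalI sites (GTCGAC) start at positions 21, 64, 82, 89, 148.
SalI cuts after the first base of each site, so after positions 21, 64, 82, 89, 148.
Linear molecule, 5 cuts → 6 fragments:
  1–21 → 21 bp
  22–64 → 43 bp
  65–82 → 18 bp
  83–89 → 7 bp
  90–148 → 59 bp
  149–161 → 13 bp
Sorted largest to smallest: 59, 43, 21, 18, 13, 7 bp.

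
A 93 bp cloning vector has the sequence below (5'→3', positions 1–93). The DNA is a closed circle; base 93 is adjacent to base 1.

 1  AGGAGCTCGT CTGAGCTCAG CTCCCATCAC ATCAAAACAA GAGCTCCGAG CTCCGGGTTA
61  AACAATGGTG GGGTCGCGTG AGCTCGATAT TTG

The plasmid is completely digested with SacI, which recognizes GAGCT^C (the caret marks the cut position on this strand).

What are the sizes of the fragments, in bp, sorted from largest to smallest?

SacI sites (GAGCTC) start at positions 3, 13, 41, 48, 80.
SacI cuts after base 5 of each site (before the last base), so after positions 7, 17, 45, 52, 84.
Circular molecule, 5 cuts → 5 fragments:
  8–17 → 10 bp
  18–45 → 28 bp
  46–52 → 7 bp
  53–84 → 32 bp
  85–93 then 1–7 → 9 + 7 = 16 bp
Sorted largest to smallest: 32, 28, 16, 10, 7 bp.

32, 28, 16, 10, 7 bp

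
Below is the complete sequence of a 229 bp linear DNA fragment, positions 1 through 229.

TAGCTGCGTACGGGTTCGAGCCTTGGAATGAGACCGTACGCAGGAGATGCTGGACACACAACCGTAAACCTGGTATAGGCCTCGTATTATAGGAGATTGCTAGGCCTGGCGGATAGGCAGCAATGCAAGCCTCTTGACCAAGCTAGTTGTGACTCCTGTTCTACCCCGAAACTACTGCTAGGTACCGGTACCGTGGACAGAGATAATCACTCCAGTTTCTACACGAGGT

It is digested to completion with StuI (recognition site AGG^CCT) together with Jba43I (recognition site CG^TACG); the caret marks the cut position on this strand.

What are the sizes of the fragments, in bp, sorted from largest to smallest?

125, 43, 28, 25, 8 bp

StuI sites (AGGCCT) start at positions 77, 102.
StuI cuts after base 3 of each site, so after positions 79, 104.
Jba43I sites (CGTACG) start at positions 7, 35.
Jba43I cuts after base 2 of each site, so after positions 8, 36.
Combined cut positions: 8, 36, 79, 104.
Linear molecule, 4 cuts → 5 fragments:
  1–8 → 8 bp
  9–36 → 28 bp
  37–79 → 43 bp
  80–104 → 25 bp
  105–229 → 125 bp
Sorted largest to smallest: 125, 43, 28, 25, 8 bp.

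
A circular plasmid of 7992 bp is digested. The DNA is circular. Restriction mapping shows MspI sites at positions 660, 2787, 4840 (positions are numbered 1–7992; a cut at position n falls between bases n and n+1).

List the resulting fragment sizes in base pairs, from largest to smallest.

Circular molecule, 3 cuts → 3 fragments:
  2787 − 660 = 2127 bp
  4840 − 2787 = 2053 bp
  wrap: 7992 − 4840 + 660 = 3812 bp
Sorted largest to smallest: 3812, 2127, 2053 bp.

3812, 2127, 2053 bp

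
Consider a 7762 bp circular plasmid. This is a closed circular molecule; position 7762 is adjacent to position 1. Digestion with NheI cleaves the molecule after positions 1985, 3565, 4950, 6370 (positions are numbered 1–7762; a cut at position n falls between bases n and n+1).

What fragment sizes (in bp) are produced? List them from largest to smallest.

3377, 1580, 1420, 1385 bp

Circular molecule, 4 cuts → 4 fragments:
  3565 − 1985 = 1580 bp
  4950 − 3565 = 1385 bp
  6370 − 4950 = 1420 bp
  wrap: 7762 − 6370 + 1985 = 3377 bp
Sorted largest to smallest: 3377, 1580, 1420, 1385 bp.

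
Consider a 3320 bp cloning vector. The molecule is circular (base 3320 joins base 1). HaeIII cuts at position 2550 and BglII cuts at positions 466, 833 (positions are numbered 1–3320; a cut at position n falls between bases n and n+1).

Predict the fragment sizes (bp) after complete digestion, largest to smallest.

1717, 1236, 367 bp

Combined cut positions (sorted): 466, 833, 2550.
Circular molecule, 3 cuts → 3 fragments:
  833 − 466 = 367 bp
  2550 − 833 = 1717 bp
  wrap: 3320 − 2550 + 466 = 1236 bp
Sorted largest to smallest: 1717, 1236, 367 bp.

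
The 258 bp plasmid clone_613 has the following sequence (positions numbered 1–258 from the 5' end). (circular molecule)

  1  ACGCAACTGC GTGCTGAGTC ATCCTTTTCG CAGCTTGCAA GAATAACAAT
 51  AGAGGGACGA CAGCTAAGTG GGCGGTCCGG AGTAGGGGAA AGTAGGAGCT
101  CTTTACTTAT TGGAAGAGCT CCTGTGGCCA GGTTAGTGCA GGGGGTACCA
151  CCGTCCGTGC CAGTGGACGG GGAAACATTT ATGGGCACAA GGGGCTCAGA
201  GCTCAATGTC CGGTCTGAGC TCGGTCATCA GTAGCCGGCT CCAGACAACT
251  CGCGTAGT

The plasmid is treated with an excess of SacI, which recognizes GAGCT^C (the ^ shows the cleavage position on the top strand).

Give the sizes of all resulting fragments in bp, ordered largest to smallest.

137, 83, 20, 18 bp

SacI sites (GAGCTC) start at positions 96, 116, 199, 217.
SacI cuts after base 5 of each site (before the last base), so after positions 100, 120, 203, 221.
Circular molecule, 4 cuts → 4 fragments:
  101–120 → 20 bp
  121–203 → 83 bp
  204–221 → 18 bp
  222–258 then 1–100 → 37 + 100 = 137 bp
Sorted largest to smallest: 137, 83, 20, 18 bp.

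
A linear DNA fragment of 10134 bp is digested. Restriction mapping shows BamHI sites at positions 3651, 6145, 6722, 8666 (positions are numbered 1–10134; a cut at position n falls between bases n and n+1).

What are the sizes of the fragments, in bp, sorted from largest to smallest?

3651, 2494, 1944, 1468, 577 bp

Linear molecule, 4 cuts → 5 fragments:
  3651 − 0 = 3651 bp
  6145 − 3651 = 2494 bp
  6722 − 6145 = 577 bp
  8666 − 6722 = 1944 bp
  10134 − 8666 = 1468 bp
Sorted largest to smallest: 3651, 2494, 1944, 1468, 577 bp.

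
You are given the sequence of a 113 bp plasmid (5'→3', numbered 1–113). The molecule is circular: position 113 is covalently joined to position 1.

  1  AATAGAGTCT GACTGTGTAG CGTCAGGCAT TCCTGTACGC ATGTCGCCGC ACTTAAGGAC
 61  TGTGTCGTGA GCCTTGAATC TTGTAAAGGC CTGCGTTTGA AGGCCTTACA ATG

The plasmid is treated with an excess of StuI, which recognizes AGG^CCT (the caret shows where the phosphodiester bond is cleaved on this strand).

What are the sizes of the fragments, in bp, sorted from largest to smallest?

99, 14 bp

StuI sites (AGGCCT) start at positions 87, 101.
StuI cuts after base 3 of each site, so after positions 89, 103.
Circular molecule, 2 cuts → 2 fragments:
  90–103 → 14 bp
  104–113 then 1–89 → 10 + 89 = 99 bp
Sorted largest to smallest: 99, 14 bp.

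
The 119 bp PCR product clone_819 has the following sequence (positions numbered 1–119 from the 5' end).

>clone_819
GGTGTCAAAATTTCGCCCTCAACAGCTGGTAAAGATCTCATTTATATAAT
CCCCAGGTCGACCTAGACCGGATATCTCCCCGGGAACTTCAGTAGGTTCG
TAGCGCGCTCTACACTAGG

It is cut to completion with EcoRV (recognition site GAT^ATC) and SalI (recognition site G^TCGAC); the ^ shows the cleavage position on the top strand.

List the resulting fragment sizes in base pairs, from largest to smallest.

The EcoRV site (GATATC) starts at position 71.
EcoRV cuts after base 3 of each site, so after position 73.
The SalI site (GTCGAC) starts at position 57.
SalI cuts after the first base of each site, so after position 57.
Combined cut positions: 57, 73.
Linear molecule, 2 cuts → 3 fragments:
  1–57 → 57 bp
  58–73 → 16 bp
  74–119 → 46 bp
Sorted largest to smallest: 57, 46, 16 bp.

57, 46, 16 bp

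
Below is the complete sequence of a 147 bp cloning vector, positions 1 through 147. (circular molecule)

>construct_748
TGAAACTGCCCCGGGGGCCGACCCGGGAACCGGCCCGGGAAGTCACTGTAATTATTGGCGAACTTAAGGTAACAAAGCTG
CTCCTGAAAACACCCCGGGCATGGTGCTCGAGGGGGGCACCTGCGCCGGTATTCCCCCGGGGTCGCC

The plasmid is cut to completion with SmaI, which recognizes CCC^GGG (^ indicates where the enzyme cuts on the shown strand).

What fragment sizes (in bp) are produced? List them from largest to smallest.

SmaI sites (CCCGGG) start at positions 10, 22, 34, 94, 136.
SmaI cuts after base 3 of each site, so after positions 12, 24, 36, 96, 138.
Circular molecule, 5 cuts → 5 fragments:
  13–24 → 12 bp
  25–36 → 12 bp
  37–96 → 60 bp
  97–138 → 42 bp
  139–147 then 1–12 → 9 + 12 = 21 bp
Sorted largest to smallest: 60, 42, 21, 12, 12 bp.

60, 42, 21, 12, 12 bp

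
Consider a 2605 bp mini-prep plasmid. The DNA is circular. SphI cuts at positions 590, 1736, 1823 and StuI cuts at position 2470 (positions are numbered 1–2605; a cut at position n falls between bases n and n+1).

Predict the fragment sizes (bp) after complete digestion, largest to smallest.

Combined cut positions (sorted): 590, 1736, 1823, 2470.
Circular molecule, 4 cuts → 4 fragments:
  1736 − 590 = 1146 bp
  1823 − 1736 = 87 bp
  2470 − 1823 = 647 bp
  wrap: 2605 − 2470 + 590 = 725 bp
Sorted largest to smallest: 1146, 725, 647, 87 bp.

1146, 725, 647, 87 bp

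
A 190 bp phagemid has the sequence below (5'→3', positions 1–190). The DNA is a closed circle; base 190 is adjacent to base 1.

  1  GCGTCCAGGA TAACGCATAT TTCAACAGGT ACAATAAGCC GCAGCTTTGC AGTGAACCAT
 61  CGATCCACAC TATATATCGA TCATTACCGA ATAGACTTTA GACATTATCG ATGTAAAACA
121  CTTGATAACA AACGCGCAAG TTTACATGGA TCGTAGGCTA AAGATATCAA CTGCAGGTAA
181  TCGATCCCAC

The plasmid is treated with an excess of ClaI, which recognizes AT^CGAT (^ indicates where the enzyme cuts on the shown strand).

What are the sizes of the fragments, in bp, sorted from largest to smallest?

ClaI sites (ATCGAT) start at positions 59, 76, 107, 180.
ClaI cuts after base 2 of each site, so after positions 60, 77, 108, 181.
Circular molecule, 4 cuts → 4 fragments:
  61–77 → 17 bp
  78–108 → 31 bp
  109–181 → 73 bp
  182–190 then 1–60 → 9 + 60 = 69 bp
Sorted largest to smallest: 73, 69, 31, 17 bp.

73, 69, 31, 17 bp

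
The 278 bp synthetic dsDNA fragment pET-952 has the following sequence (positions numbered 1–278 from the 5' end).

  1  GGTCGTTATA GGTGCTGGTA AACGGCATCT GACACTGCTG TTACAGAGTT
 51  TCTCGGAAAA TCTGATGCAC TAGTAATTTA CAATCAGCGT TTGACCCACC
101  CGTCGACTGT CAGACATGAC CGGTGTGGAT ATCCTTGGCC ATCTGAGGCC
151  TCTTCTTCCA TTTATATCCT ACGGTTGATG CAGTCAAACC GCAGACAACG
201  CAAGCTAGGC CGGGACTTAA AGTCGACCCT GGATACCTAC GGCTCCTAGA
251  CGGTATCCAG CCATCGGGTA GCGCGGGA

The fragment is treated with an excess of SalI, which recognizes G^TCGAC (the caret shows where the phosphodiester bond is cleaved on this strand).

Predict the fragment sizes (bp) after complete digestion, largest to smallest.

120, 102, 56 bp

SalI sites (GTCGAC) start at positions 102, 222.
SalI cuts after the first base of each site, so after positions 102, 222.
Linear molecule, 2 cuts → 3 fragments:
  1–102 → 102 bp
  103–222 → 120 bp
  223–278 → 56 bp
Sorted largest to smallest: 120, 102, 56 bp.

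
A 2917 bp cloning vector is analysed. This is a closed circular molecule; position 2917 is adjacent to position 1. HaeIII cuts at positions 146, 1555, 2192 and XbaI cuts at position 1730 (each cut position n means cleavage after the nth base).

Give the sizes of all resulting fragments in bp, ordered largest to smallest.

Combined cut positions (sorted): 146, 1555, 1730, 2192.
Circular molecule, 4 cuts → 4 fragments:
  1555 − 146 = 1409 bp
  1730 − 1555 = 175 bp
  2192 − 1730 = 462 bp
  wrap: 2917 − 2192 + 146 = 871 bp
Sorted largest to smallest: 1409, 871, 462, 175 bp.

1409, 871, 462, 175 bp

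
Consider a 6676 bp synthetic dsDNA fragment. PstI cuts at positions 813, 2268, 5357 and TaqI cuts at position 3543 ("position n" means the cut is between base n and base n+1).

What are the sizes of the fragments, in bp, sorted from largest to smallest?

Combined cut positions (sorted): 813, 2268, 3543, 5357.
Linear molecule, 4 cuts → 5 fragments:
  813 − 0 = 813 bp
  2268 − 813 = 1455 bp
  3543 − 2268 = 1275 bp
  5357 − 3543 = 1814 bp
  6676 − 5357 = 1319 bp
Sorted largest to smallest: 1814, 1455, 1319, 1275, 813 bp.

1814, 1455, 1319, 1275, 813 bp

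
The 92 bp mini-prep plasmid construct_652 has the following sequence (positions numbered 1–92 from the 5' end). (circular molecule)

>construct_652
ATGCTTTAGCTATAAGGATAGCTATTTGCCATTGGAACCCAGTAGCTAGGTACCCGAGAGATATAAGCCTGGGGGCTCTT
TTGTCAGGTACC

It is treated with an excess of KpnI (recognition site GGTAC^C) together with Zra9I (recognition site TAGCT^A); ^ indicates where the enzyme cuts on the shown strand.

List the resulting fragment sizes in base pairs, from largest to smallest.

38, 24, 12, 12, 6 bp

KpnI sites (GGTACC) start at positions 49, 87.
KpnI cuts after base 5 of each site (before the last base), so after positions 53, 91.
Zra9I sites (TAGCTA) start at positions 7, 19, 43.
Zra9I cuts after base 5 of each site (before the last base), so after positions 11, 23, 47.
Combined cut positions: 11, 23, 47, 53, 91.
Circular molecule, 5 cuts → 5 fragments:
  12–23 → 12 bp
  24–47 → 24 bp
  48–53 → 6 bp
  54–91 → 38 bp
  92–92 then 1–11 → 1 + 11 = 12 bp
Sorted largest to smallest: 38, 24, 12, 12, 6 bp.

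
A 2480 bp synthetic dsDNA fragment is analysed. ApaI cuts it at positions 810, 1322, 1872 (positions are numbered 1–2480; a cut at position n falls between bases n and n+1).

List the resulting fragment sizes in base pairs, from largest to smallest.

Linear molecule, 3 cuts → 4 fragments:
  810 − 0 = 810 bp
  1322 − 810 = 512 bp
  1872 − 1322 = 550 bp
  2480 − 1872 = 608 bp
Sorted largest to smallest: 810, 608, 550, 512 bp.

810, 608, 550, 512 bp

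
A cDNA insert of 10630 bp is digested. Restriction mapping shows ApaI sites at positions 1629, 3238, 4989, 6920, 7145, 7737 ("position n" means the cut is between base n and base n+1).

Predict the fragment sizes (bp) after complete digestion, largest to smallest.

2893, 1931, 1751, 1629, 1609, 592, 225 bp

Linear molecule, 6 cuts → 7 fragments:
  1629 − 0 = 1629 bp
  3238 − 1629 = 1609 bp
  4989 − 3238 = 1751 bp
  6920 − 4989 = 1931 bp
  7145 − 6920 = 225 bp
  7737 − 7145 = 592 bp
  10630 − 7737 = 2893 bp
Sorted largest to smallest: 2893, 1931, 1751, 1629, 1609, 592, 225 bp.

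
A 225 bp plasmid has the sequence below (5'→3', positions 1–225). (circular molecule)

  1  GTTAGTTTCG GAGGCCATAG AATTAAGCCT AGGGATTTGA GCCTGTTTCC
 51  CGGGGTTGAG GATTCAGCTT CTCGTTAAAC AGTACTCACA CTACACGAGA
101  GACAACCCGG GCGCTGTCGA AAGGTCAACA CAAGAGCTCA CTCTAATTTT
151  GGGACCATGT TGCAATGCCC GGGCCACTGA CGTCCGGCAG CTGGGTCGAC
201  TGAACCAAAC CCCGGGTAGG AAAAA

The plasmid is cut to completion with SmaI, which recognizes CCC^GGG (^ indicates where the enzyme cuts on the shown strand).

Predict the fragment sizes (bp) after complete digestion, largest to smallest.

63, 62, 57, 43 bp

SmaI sites (CCCGGG) start at positions 49, 106, 168, 211.
SmaI cuts after base 3 of each site, so after positions 51, 108, 170, 213.
Circular molecule, 4 cuts → 4 fragments:
  52–108 → 57 bp
  109–170 → 62 bp
  171–213 → 43 bp
  214–225 then 1–51 → 12 + 51 = 63 bp
Sorted largest to smallest: 63, 62, 57, 43 bp.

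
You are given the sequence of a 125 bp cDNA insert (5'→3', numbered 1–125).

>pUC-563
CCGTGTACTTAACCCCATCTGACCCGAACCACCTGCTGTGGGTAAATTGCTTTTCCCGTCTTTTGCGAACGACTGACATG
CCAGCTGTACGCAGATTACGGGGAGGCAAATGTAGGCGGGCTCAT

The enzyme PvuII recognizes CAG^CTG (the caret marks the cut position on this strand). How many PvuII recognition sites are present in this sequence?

1

CAGCTG occurs starting at position 82.
PvuII cuts at 1 site.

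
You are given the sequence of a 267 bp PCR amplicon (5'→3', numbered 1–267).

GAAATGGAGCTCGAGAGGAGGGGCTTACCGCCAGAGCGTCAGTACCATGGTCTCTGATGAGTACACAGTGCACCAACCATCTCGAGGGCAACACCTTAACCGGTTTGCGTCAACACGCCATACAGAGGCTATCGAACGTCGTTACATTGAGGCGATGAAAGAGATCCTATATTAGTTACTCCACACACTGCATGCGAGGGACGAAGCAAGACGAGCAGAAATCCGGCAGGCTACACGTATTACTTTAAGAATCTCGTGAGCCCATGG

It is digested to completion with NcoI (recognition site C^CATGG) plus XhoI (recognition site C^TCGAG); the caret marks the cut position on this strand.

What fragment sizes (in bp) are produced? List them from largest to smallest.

181, 36, 35, 10, 5 bp

NcoI sites (CCATGG) start at positions 45, 262.
NcoI cuts after the first base of each site, so after positions 45, 262.
XhoI sites (CTCGAG) start at positions 10, 81.
XhoI cuts after the first base of each site, so after positions 10, 81.
Combined cut positions: 10, 45, 81, 262.
Linear molecule, 4 cuts → 5 fragments:
  1–10 → 10 bp
  11–45 → 35 bp
  46–81 → 36 bp
  82–262 → 181 bp
  263–267 → 5 bp
Sorted largest to smallest: 181, 36, 35, 10, 5 bp.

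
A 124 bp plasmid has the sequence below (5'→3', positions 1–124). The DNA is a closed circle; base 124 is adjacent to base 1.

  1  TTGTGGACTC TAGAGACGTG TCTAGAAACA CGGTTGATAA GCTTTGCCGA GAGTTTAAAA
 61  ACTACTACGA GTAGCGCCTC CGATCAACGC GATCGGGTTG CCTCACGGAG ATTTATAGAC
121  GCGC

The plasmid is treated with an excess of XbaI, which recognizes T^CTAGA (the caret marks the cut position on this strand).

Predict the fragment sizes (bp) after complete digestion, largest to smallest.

112, 12 bp

XbaI sites (TCTAGA) start at positions 9, 21.
XbaI cuts after the first base of each site, so after positions 9, 21.
Circular molecule, 2 cuts → 2 fragments:
  10–21 → 12 bp
  22–124 then 1–9 → 103 + 9 = 112 bp
Sorted largest to smallest: 112, 12 bp.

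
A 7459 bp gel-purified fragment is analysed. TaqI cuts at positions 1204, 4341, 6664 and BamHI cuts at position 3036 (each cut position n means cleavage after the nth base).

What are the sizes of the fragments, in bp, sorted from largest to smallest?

2323, 1832, 1305, 1204, 795 bp

Combined cut positions (sorted): 1204, 3036, 4341, 6664.
Linear molecule, 4 cuts → 5 fragments:
  1204 − 0 = 1204 bp
  3036 − 1204 = 1832 bp
  4341 − 3036 = 1305 bp
  6664 − 4341 = 2323 bp
  7459 − 6664 = 795 bp
Sorted largest to smallest: 2323, 1832, 1305, 1204, 795 bp.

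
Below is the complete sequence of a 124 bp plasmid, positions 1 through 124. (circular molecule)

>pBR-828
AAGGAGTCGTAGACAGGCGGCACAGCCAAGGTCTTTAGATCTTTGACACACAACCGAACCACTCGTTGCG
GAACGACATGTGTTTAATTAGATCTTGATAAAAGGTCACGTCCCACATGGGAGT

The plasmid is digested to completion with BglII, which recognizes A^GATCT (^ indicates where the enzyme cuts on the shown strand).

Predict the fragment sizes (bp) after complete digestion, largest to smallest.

71, 53 bp

BglII sites (AGATCT) start at positions 37, 90.
BglII cuts after the first base of each site, so after positions 37, 90.
Circular molecule, 2 cuts → 2 fragments:
  38–90 → 53 bp
  91–124 then 1–37 → 34 + 37 = 71 bp
Sorted largest to smallest: 71, 53 bp.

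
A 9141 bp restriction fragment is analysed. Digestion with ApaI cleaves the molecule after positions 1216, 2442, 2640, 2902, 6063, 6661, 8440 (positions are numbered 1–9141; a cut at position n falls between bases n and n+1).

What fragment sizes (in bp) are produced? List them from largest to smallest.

Linear molecule, 7 cuts → 8 fragments:
  1216 − 0 = 1216 bp
  2442 − 1216 = 1226 bp
  2640 − 2442 = 198 bp
  2902 − 2640 = 262 bp
  6063 − 2902 = 3161 bp
  6661 − 6063 = 598 bp
  8440 − 6661 = 1779 bp
  9141 − 8440 = 701 bp
Sorted largest to smallest: 3161, 1779, 1226, 1216, 701, 598, 262, 198 bp.

3161, 1779, 1226, 1216, 701, 598, 262, 198 bp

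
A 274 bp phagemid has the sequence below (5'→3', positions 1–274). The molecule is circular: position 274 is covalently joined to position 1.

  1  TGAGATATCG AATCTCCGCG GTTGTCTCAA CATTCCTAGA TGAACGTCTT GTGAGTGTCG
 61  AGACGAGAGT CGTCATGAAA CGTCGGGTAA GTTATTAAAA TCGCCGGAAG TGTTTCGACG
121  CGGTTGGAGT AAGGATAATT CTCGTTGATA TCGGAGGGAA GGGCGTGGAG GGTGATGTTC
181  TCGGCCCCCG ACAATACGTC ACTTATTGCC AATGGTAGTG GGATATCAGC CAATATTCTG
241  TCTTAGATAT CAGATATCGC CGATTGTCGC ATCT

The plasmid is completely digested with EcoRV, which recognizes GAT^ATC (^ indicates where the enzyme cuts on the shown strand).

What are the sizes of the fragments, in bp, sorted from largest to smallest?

143, 75, 25, 24, 7 bp

EcoRV sites (GATATC) start at positions 4, 147, 222, 246, 253.
EcoRV cuts after base 3 of each site, so after positions 6, 149, 224, 248, 255.
Circular molecule, 5 cuts → 5 fragments:
  7–149 → 143 bp
  150–224 → 75 bp
  225–248 → 24 bp
  249–255 → 7 bp
  256–274 then 1–6 → 19 + 6 = 25 bp
Sorted largest to smallest: 143, 75, 25, 24, 7 bp.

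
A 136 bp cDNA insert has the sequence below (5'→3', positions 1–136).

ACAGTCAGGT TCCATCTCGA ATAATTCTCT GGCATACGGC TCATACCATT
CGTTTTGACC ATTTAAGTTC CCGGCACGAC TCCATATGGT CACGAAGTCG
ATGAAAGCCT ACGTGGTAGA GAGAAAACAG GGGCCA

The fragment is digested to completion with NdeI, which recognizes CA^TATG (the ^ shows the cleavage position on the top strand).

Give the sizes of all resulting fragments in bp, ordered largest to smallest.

The NdeI site (CATATG) starts at position 83.
NdeI cuts after base 2 of each site, so after position 84.
Linear molecule, 1 cut → 2 fragments:
  1–84 → 84 bp
  85–136 → 52 bp
Sorted largest to smallest: 84, 52 bp.

84, 52 bp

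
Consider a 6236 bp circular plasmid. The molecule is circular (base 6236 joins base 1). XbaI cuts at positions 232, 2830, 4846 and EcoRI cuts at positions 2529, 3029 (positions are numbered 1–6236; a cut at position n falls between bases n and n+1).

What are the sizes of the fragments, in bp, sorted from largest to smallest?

2297, 1817, 1622, 301, 199 bp

Combined cut positions (sorted): 232, 2529, 2830, 3029, 4846.
Circular molecule, 5 cuts → 5 fragments:
  2529 − 232 = 2297 bp
  2830 − 2529 = 301 bp
  3029 − 2830 = 199 bp
  4846 − 3029 = 1817 bp
  wrap: 6236 − 4846 + 232 = 1622 bp
Sorted largest to smallest: 2297, 1817, 1622, 301, 199 bp.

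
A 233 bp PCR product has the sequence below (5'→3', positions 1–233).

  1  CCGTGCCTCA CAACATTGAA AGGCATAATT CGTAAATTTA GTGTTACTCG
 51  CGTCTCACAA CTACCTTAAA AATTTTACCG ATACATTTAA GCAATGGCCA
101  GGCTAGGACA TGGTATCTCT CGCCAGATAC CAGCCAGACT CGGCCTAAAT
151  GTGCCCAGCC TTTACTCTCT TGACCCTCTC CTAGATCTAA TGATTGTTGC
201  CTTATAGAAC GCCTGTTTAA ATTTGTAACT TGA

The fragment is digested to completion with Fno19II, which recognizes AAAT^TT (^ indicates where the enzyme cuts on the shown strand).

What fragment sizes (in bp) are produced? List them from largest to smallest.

Fno19II sites (AAATTT) start at positions 34, 70, 219.
Fno19II cuts after base 4 of each site, so after positions 37, 73, 222.
Linear molecule, 3 cuts → 4 fragments:
  1–37 → 37 bp
  38–73 → 36 bp
  74–222 → 149 bp
  223–233 → 11 bp
Sorted largest to smallest: 149, 37, 36, 11 bp.

149, 37, 36, 11 bp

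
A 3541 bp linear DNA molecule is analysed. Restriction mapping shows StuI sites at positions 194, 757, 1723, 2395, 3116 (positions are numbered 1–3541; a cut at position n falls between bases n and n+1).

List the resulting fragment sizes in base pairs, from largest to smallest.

Linear molecule, 5 cuts → 6 fragments:
  194 − 0 = 194 bp
  757 − 194 = 563 bp
  1723 − 757 = 966 bp
  2395 − 1723 = 672 bp
  3116 − 2395 = 721 bp
  3541 − 3116 = 425 bp
Sorted largest to smallest: 966, 721, 672, 563, 425, 194 bp.

966, 721, 672, 563, 425, 194 bp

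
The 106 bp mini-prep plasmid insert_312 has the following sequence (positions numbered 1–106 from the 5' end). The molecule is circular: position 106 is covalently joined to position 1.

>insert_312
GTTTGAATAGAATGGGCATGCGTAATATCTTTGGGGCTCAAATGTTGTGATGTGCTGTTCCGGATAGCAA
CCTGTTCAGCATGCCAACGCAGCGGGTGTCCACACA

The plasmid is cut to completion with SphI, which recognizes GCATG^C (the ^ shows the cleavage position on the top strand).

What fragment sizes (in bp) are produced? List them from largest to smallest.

63, 43 bp

SphI sites (GCATGC) start at positions 16, 79.
SphI cuts after base 5 of each site (before the last base), so after positions 20, 83.
Circular molecule, 2 cuts → 2 fragments:
  21–83 → 63 bp
  84–106 then 1–20 → 23 + 20 = 43 bp
Sorted largest to smallest: 63, 43 bp.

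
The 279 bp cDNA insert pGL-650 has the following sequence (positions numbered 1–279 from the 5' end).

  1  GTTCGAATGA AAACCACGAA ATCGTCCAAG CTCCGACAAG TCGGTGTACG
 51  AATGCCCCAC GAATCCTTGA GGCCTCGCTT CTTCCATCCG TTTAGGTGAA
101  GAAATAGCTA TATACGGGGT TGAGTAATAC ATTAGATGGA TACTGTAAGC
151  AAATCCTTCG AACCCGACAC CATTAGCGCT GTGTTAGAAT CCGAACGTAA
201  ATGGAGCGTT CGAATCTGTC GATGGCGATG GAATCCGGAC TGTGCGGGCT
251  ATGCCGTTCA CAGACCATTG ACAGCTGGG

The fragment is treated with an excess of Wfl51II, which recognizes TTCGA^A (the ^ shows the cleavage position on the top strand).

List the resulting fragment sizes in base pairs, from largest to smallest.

155, 66, 52, 6 bp

Wfl51II sites (TTCGAA) start at positions 2, 157, 209.
Wfl51II cuts after base 5 of each site (before the last base), so after positions 6, 161, 213.
Linear molecule, 3 cuts → 4 fragments:
  1–6 → 6 bp
  7–161 → 155 bp
  162–213 → 52 bp
  214–279 → 66 bp
Sorted largest to smallest: 155, 66, 52, 6 bp.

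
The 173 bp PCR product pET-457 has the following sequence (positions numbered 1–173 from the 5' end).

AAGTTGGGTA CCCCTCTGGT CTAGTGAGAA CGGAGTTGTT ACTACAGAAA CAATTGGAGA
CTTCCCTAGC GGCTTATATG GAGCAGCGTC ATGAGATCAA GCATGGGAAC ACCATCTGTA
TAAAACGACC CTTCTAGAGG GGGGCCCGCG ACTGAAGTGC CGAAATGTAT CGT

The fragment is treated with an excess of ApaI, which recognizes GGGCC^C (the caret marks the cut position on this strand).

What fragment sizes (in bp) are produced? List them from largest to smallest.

The ApaI site (GGGCCC) starts at position 142.
ApaI cuts after base 5 of each site (before the last base), so after position 146.
Linear molecule, 1 cut → 2 fragments:
  1–146 → 146 bp
  147–173 → 27 bp
Sorted largest to smallest: 146, 27 bp.

146, 27 bp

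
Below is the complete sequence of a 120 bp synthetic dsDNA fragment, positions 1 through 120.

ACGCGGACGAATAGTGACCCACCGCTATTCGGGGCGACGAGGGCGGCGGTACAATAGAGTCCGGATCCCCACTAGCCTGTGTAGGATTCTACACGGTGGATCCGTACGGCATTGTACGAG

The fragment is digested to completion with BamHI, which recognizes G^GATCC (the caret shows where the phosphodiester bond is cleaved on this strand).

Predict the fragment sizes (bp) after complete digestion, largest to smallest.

BamHI sites (GGATCC) start at positions 63, 98.
BamHI cuts after the first base of each site, so after positions 63, 98.
Linear molecule, 2 cuts → 3 fragments:
  1–63 → 63 bp
  64–98 → 35 bp
  99–120 → 22 bp
Sorted largest to smallest: 63, 35, 22 bp.

63, 35, 22 bp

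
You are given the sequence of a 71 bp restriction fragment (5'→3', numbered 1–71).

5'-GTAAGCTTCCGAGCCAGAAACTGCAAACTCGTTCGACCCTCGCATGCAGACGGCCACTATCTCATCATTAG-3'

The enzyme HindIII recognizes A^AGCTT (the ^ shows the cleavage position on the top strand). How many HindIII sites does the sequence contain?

1

AAGCTT occurs starting at position 3.
HindIII cuts at 1 site.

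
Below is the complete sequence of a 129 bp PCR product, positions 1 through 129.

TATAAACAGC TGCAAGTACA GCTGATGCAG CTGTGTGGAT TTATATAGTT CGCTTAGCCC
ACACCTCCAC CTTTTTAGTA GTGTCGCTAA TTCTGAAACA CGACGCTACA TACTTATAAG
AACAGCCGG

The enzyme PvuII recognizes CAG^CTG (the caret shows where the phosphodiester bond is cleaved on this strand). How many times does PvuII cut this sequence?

CAGCTG occurs starting at positions 7, 19, 28.
PvuII cuts at 3 sites.

3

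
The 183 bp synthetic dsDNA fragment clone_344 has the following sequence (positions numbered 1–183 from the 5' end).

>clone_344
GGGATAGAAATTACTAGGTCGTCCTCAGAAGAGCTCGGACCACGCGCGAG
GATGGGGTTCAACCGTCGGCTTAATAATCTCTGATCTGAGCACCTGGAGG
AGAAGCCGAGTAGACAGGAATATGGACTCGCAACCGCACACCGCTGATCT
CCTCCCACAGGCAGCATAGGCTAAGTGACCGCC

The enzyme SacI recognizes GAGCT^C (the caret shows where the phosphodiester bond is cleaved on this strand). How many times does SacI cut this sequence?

1

GAGCTC occurs starting at position 31.
SacI cuts at 1 site.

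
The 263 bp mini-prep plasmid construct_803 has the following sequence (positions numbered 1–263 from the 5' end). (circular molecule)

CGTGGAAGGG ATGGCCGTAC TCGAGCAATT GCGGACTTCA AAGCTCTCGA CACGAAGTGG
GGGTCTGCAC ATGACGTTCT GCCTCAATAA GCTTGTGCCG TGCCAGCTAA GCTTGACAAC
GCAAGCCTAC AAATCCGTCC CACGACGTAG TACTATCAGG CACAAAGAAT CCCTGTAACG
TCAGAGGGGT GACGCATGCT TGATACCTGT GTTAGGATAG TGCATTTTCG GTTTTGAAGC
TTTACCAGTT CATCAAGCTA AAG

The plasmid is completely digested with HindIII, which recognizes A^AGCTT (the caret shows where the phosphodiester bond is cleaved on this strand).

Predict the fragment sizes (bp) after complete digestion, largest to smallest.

128, 115, 20 bp

HindIII sites (AAGCTT) start at positions 89, 109, 237.
HindIII cuts after the first base of each site, so after positions 89, 109, 237.
Circular molecule, 3 cuts → 3 fragments:
  90–109 → 20 bp
  110–237 → 128 bp
  238–263 then 1–89 → 26 + 89 = 115 bp
Sorted largest to smallest: 128, 115, 20 bp.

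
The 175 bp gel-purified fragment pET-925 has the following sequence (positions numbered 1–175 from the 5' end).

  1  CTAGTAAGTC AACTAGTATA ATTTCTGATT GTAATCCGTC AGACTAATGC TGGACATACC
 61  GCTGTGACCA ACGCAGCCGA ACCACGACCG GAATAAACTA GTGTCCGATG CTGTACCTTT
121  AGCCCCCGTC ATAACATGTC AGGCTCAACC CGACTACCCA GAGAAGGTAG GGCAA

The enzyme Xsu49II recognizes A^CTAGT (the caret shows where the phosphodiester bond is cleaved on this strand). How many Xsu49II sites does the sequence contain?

ACTAGT occurs starting at positions 12, 97.
Xsu49II cuts at 2 sites.

2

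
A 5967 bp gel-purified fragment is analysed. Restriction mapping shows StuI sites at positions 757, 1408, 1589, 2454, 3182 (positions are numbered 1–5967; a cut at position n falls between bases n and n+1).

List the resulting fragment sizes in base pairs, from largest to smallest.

Linear molecule, 5 cuts → 6 fragments:
  757 − 0 = 757 bp
  1408 − 757 = 651 bp
  1589 − 1408 = 181 bp
  2454 − 1589 = 865 bp
  3182 − 2454 = 728 bp
  5967 − 3182 = 2785 bp
Sorted largest to smallest: 2785, 865, 757, 728, 651, 181 bp.

2785, 865, 757, 728, 651, 181 bp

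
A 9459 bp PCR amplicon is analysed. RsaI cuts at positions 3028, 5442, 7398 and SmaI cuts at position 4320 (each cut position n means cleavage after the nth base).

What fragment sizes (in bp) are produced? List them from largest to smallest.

Combined cut positions (sorted): 3028, 4320, 5442, 7398.
Linear molecule, 4 cuts → 5 fragments:
  3028 − 0 = 3028 bp
  4320 − 3028 = 1292 bp
  5442 − 4320 = 1122 bp
  7398 − 5442 = 1956 bp
  9459 − 7398 = 2061 bp
Sorted largest to smallest: 3028, 2061, 1956, 1292, 1122 bp.

3028, 2061, 1956, 1292, 1122 bp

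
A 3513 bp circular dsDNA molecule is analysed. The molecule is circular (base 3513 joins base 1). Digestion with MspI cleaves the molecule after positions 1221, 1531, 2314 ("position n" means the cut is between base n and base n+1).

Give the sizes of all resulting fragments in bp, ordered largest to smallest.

Circular molecule, 3 cuts → 3 fragments:
  1531 − 1221 = 310 bp
  2314 − 1531 = 783 bp
  wrap: 3513 − 2314 + 1221 = 2420 bp
Sorted largest to smallest: 2420, 783, 310 bp.

2420, 783, 310 bp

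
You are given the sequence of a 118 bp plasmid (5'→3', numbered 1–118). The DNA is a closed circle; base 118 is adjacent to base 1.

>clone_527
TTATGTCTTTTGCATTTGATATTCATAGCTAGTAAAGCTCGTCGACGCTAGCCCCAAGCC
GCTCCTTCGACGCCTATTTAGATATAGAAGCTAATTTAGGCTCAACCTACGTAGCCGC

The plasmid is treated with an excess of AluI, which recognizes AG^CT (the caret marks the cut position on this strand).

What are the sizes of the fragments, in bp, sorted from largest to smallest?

56, 53, 9 bp

AluI sites (AGCT) start at positions 27, 36, 89.
AluI cuts after base 2 of each site, so after positions 28, 37, 90.
Circular molecule, 3 cuts → 3 fragments:
  29–37 → 9 bp
  38–90 → 53 bp
  91–118 then 1–28 → 28 + 28 = 56 bp
Sorted largest to smallest: 56, 53, 9 bp.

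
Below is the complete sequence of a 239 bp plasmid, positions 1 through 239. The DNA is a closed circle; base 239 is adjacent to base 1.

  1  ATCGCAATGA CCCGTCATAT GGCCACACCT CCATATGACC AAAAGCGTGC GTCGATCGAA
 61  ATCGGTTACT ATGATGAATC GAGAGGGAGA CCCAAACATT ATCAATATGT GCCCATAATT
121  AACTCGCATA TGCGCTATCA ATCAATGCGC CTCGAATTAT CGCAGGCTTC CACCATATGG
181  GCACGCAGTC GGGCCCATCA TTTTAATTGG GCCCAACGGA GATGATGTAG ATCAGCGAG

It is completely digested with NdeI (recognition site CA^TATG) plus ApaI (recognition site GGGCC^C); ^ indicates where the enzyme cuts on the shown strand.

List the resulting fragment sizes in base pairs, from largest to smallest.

NdeI sites (CATATG) start at positions 16, 32, 127, 174.
NdeI cuts after base 2 of each site, so after positions 17, 33, 128, 175.
ApaI sites (GGGCCC) start at positions 191, 209.
ApaI cuts after base 5 of each site (before the last base), so after positions 195, 213.
Combined cut positions: 17, 33, 128, 175, 195, 213.
Circular molecule, 6 cuts → 6 fragments:
  18–33 → 16 bp
  34–128 → 95 bp
  129–175 → 47 bp
  176–195 → 20 bp
  196–213 → 18 bp
  214–239 then 1–17 → 26 + 17 = 43 bp
Sorted largest to smallest: 95, 47, 43, 20, 18, 16 bp.

95, 47, 43, 20, 18, 16 bp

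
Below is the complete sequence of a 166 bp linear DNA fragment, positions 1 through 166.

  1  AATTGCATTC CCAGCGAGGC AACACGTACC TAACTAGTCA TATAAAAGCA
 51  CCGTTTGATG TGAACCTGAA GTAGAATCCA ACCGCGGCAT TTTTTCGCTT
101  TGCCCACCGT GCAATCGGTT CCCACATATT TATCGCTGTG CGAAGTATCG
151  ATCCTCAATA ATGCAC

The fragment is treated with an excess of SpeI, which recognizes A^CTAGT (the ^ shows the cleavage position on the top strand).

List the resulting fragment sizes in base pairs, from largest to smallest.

The SpeI site (ACTAGT) starts at position 33.
SpeI cuts after the first base of each site, so after position 33.
Linear molecule, 1 cut → 2 fragments:
  1–33 → 33 bp
  34–166 → 133 bp
Sorted largest to smallest: 133, 33 bp.

133, 33 bp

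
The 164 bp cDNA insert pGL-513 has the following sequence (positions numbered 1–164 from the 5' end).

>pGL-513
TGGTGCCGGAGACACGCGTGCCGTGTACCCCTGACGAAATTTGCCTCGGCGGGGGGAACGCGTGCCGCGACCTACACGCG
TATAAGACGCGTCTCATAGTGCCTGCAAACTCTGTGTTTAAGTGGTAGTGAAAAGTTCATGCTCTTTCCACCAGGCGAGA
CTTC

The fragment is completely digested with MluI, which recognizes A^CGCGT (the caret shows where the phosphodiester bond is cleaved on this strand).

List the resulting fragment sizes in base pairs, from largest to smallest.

77, 44, 18, 14, 11 bp

MluI sites (ACGCGT) start at positions 14, 58, 76, 87.
MluI cuts after the first base of each site, so after positions 14, 58, 76, 87.
Linear molecule, 4 cuts → 5 fragments:
  1–14 → 14 bp
  15–58 → 44 bp
  59–76 → 18 bp
  77–87 → 11 bp
  88–164 → 77 bp
Sorted largest to smallest: 77, 44, 18, 14, 11 bp.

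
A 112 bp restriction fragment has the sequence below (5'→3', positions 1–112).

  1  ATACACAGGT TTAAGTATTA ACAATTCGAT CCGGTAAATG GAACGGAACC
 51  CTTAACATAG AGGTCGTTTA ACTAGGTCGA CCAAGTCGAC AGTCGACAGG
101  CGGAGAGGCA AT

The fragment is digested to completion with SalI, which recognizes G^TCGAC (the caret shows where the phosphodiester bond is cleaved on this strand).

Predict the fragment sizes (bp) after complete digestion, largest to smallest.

76, 20, 9, 7 bp

SalI sites (GTCGAC) start at positions 76, 85, 92.
SalI cuts after the first base of each site, so after positions 76, 85, 92.
Linear molecule, 3 cuts → 4 fragments:
  1–76 → 76 bp
  77–85 → 9 bp
  86–92 → 7 bp
  93–112 → 20 bp
Sorted largest to smallest: 76, 20, 9, 7 bp.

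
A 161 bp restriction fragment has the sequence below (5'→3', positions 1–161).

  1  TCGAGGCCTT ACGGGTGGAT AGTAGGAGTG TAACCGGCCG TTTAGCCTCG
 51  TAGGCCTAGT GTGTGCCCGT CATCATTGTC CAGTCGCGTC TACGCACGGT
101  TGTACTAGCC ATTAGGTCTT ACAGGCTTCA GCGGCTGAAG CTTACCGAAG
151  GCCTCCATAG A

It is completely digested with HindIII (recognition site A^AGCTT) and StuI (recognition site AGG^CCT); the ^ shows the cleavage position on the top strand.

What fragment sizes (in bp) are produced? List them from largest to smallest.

84, 48, 13, 10, 6 bp

The HindIII site (AAGCTT) starts at position 138.
HindIII cuts after the first base of each site, so after position 138.
StuI sites (AGGCCT) start at positions 4, 52, 149.
StuI cuts after base 3 of each site, so after positions 6, 54, 151.
Combined cut positions: 6, 54, 138, 151.
Linear molecule, 4 cuts → 5 fragments:
  1–6 → 6 bp
  7–54 → 48 bp
  55–138 → 84 bp
  139–151 → 13 bp
  152–161 → 10 bp
Sorted largest to smallest: 84, 48, 13, 10, 6 bp.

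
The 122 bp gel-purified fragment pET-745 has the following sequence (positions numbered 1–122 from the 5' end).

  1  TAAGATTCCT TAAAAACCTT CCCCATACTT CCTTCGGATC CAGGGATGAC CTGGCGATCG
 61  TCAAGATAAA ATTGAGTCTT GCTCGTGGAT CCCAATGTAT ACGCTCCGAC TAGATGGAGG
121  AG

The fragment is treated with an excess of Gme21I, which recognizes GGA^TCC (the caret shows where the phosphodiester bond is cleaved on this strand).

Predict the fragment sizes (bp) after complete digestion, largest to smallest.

51, 38, 33 bp

Gme21I sites (GGATCC) start at positions 36, 87.
Gme21I cuts after base 3 of each site, so after positions 38, 89.
Linear molecule, 2 cuts → 3 fragments:
  1–38 → 38 bp
  39–89 → 51 bp
  90–122 → 33 bp
Sorted largest to smallest: 51, 38, 33 bp.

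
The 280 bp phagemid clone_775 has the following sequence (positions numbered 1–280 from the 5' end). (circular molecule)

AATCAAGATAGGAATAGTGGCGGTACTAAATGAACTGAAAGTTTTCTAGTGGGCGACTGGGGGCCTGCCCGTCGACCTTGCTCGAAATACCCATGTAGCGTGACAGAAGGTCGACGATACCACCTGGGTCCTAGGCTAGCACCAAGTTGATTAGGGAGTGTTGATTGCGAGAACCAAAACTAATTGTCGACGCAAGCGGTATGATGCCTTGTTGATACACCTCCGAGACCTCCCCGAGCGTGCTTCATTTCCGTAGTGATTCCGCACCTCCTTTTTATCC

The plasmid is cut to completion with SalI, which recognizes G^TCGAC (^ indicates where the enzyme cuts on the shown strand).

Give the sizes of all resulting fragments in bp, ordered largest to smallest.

165, 76, 39 bp

SalI sites (GTCGAC) start at positions 71, 110, 186.
SalI cuts after the first base of each site, so after positions 71, 110, 186.
Circular molecule, 3 cuts → 3 fragments:
  72–110 → 39 bp
  111–186 → 76 bp
  187–280 then 1–71 → 94 + 71 = 165 bp
Sorted largest to smallest: 165, 76, 39 bp.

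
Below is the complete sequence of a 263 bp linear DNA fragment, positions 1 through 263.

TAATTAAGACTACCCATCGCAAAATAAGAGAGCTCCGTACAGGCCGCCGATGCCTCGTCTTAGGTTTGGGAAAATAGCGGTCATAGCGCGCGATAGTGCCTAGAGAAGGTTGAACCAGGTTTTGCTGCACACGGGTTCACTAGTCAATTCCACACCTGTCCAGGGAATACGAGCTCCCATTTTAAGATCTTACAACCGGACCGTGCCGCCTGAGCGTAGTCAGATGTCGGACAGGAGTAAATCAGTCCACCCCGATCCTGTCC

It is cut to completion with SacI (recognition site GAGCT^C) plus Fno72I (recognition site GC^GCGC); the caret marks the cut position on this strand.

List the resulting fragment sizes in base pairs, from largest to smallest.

SacI sites (GAGCTC) start at positions 30, 171.
SacI cuts after base 5 of each site (before the last base), so after positions 34, 175.
The Fno72I site (GCGCGC) starts at position 86.
Fno72I cuts after base 2 of each site, so after position 87.
Combined cut positions: 34, 87, 175.
Linear molecule, 3 cuts → 4 fragments:
  1–34 → 34 bp
  35–87 → 53 bp
  88–175 → 88 bp
  176–263 → 88 bp
Sorted largest to smallest: 88, 88, 53, 34 bp.

88, 88, 53, 34 bp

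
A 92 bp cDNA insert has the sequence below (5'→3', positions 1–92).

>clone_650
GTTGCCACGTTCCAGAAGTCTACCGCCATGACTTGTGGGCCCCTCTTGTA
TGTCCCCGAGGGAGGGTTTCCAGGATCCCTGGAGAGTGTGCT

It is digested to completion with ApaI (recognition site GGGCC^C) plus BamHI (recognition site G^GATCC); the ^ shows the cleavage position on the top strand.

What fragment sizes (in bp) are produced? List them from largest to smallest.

41, 32, 19 bp

The ApaI site (GGGCCC) starts at position 37.
ApaI cuts after base 5 of each site (before the last base), so after position 41.
The BamHI site (GGATCC) starts at position 73.
BamHI cuts after the first base of each site, so after position 73.
Combined cut positions: 41, 73.
Linear molecule, 2 cuts → 3 fragments:
  1–41 → 41 bp
  42–73 → 32 bp
  74–92 → 19 bp
Sorted largest to smallest: 41, 32, 19 bp.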